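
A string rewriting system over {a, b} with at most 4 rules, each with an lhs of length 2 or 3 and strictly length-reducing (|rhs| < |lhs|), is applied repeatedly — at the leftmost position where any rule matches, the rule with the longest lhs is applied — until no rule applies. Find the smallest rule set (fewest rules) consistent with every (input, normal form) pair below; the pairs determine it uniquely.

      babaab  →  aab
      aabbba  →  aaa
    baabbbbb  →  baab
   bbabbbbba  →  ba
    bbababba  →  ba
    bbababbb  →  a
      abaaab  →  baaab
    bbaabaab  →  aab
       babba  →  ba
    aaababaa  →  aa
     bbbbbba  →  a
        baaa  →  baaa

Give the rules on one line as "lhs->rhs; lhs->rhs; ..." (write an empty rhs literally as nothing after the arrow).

aba->ba; bab->; bb->b; bbb->

  | babaab => aab
  | aabbba => aaa
  | baabbbbb => baabb => baab
  | bbabbbbba => babbbbba => bbbba => ba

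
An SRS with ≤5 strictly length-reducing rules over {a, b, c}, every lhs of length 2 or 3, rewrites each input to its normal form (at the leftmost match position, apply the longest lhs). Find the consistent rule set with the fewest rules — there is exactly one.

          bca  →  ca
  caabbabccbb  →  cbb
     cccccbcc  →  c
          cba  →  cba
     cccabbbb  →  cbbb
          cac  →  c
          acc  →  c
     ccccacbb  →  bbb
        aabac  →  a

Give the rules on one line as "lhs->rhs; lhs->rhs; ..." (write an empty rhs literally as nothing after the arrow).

  | bca => ca
  | caabbabccbb => cababccbb => cabccbb => cccbb => bcbb => cbb
  | cccccbcc => bcccbcc => cccbcc => bcbcc => cbcc => ccc => bc => c
  | cba

ab->; ac->; bc->c; cc->b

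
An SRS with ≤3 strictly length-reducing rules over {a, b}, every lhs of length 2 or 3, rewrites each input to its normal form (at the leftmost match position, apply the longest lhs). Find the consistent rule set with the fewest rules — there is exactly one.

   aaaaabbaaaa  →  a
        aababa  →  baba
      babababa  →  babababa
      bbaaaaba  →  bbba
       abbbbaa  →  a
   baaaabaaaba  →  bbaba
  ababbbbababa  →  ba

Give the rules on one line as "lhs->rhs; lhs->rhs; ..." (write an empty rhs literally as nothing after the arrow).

aa->; abb->a

  | aaaaabbaaaa => aaabbaaaa => abbaaaa => aaaaa => aaa => a
  | aababa => baba
  | babababa
  | bbaaaaba => bbaaba => bbba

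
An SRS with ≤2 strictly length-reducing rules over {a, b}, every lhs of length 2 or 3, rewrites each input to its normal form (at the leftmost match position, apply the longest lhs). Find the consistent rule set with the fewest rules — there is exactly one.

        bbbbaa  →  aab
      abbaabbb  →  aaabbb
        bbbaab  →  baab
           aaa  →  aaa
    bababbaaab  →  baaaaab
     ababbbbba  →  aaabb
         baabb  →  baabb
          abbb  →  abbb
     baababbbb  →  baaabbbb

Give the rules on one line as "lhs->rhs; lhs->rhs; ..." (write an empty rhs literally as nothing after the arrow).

aba->aa; bba->ab

  | bbbbaa => bbaba => abba => aab
  | abbaabbb => aababbb => aaabbb
  | bbbaab => babab => baab
  | aaa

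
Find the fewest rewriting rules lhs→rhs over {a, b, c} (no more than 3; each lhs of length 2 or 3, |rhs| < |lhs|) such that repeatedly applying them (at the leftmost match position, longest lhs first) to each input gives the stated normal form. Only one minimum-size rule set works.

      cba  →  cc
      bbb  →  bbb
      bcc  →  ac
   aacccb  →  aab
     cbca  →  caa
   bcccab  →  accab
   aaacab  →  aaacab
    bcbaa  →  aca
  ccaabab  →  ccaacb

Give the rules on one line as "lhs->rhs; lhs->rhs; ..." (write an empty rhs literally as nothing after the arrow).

ba->c; bc->a; ccc->

  | cba => cc
  | bbb
  | bcc => ac
  | aacccb => aab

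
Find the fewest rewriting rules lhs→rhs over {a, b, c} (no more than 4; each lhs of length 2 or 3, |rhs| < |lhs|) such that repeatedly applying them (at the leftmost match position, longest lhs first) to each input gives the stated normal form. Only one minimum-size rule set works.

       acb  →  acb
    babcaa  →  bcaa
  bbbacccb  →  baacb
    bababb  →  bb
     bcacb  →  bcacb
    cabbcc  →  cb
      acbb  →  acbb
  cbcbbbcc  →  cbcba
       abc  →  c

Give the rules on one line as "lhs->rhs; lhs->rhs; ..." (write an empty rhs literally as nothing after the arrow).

  | acb
  | babcaa => bcaa
  | bbbacccb => baacccb => baacb
  | bababb => babb => bb

ab->; bbb->ba; cc->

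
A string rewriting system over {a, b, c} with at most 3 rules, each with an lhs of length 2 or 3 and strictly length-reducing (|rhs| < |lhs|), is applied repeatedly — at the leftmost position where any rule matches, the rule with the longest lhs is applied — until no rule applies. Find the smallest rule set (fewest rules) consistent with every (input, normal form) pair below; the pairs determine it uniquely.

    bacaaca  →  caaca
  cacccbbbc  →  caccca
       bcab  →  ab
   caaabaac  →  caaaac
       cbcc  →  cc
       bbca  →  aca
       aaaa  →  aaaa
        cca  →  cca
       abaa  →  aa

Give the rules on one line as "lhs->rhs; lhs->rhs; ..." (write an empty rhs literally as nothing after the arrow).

  | bacaaca => caaca
  | cacccbbbc => cacccabc => caccca
  | bcab => ab
  | caaabaac => caaaac

ba->; bb->a; bc->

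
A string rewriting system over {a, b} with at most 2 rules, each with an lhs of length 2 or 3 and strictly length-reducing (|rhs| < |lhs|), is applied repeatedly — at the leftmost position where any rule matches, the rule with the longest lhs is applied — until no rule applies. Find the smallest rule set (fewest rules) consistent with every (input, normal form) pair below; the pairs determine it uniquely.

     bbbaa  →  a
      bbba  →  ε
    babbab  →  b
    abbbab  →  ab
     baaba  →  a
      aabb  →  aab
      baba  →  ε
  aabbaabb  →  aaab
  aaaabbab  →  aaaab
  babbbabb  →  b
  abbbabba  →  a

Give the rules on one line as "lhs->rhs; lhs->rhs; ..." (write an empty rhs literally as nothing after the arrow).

  | bbbaa => bbaa => baa => a
  | bbba => bba => ba => ε
  | babbab => bbab => bab => b
  | abbbab => abbab => abab => ab

ba->; bb->b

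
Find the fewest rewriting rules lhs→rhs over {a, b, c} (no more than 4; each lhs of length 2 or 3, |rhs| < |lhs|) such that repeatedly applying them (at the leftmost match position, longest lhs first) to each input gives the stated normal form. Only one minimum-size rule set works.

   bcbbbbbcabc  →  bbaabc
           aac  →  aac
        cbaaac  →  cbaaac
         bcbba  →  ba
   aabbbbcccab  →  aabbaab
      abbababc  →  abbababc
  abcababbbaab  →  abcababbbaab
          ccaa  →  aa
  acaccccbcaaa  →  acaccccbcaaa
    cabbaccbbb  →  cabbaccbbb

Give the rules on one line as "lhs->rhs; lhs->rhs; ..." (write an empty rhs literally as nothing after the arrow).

  | bcbbbbbcabc => bbbbcabc => bbaabc
  | aac
  | cbaaac
  | bcbba => ba

bbc->a; bcb->; cca->a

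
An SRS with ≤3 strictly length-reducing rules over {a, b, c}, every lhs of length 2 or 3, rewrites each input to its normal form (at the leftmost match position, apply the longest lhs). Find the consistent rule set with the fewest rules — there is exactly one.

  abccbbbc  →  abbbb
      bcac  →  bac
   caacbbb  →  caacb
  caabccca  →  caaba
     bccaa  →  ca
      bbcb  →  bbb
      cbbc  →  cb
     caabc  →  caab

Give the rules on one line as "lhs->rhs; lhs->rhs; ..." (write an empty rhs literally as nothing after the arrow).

  | abccbbbc => abcbbbc => abbbbc => abbbb
  | bcac => bac
  | caacbbb => caacbb => caacb
  | caabccca => caabcca => caabca => caaba

baa->ca; bc->b; cbb->cb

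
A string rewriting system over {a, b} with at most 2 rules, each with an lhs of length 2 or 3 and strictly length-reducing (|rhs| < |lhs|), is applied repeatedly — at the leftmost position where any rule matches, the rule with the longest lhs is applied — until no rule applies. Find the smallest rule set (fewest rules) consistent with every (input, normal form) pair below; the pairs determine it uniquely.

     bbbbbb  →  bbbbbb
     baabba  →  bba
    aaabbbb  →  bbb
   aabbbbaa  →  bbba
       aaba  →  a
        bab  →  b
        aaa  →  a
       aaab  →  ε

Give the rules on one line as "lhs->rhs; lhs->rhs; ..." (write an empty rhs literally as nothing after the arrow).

  | bbbbbb
  | baabba => babba => bba
  | aaabbbb => aabbbb => abbbb => bbb
  | aabbbbaa => abbbbaa => bbbaa => bbba

aa->a; ab->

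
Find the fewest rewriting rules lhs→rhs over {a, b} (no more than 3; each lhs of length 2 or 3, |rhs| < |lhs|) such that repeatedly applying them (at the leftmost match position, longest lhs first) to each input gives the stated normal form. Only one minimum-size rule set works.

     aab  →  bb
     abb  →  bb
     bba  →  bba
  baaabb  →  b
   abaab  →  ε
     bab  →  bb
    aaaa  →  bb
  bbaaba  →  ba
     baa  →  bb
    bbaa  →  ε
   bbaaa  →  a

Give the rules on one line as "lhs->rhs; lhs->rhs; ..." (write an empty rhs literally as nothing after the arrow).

aa->b; ab->b; bbb->

  | aab => bb
  | abb => bb
  | bba
  | baaabb => bbabb => bbbb => b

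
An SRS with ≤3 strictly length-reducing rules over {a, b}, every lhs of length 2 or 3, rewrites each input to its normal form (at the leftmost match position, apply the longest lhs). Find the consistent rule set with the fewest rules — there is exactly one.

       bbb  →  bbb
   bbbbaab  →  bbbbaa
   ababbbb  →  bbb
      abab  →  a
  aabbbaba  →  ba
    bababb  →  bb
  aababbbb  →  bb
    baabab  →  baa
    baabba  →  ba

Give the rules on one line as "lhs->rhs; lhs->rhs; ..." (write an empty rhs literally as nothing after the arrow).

  | bbb
  | bbbbaab => bbbbaa
  | ababbbb => abbbb => bbb
  | abab => ab => a

ab->a; aba->a; abb->b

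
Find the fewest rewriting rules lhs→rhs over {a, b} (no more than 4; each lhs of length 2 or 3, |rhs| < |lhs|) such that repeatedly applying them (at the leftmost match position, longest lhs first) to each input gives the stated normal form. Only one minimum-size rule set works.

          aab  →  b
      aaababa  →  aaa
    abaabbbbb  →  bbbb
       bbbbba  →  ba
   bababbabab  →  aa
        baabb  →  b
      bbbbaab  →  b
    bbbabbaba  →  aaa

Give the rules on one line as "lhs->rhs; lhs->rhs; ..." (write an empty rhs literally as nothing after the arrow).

  | aab => ab => b
  | aaababa => aababa => ababa => baba => aaa
  | abaabbbbb => baabbbbb => babbbbb => aabbbb => abbbb => bbbb
  | bbbbba => bbba => ba

ab->b; bab->aa; bba->a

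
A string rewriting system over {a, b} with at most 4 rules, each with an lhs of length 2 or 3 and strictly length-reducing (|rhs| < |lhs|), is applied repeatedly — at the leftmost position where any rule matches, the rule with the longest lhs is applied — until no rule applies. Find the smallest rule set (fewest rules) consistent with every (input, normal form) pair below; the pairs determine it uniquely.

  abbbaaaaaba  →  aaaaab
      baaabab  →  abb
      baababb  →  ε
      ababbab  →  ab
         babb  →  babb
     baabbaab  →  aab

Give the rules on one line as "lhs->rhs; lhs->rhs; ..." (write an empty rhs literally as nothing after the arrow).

aba->b; baa->a; bba->; bbb->

  | abbbaaaaaba => aaaaaaba => aaaaab
  | baaabab => aabab => abb
  | baababb => ababb => bbb => ε
  | ababbab => bbbab => ab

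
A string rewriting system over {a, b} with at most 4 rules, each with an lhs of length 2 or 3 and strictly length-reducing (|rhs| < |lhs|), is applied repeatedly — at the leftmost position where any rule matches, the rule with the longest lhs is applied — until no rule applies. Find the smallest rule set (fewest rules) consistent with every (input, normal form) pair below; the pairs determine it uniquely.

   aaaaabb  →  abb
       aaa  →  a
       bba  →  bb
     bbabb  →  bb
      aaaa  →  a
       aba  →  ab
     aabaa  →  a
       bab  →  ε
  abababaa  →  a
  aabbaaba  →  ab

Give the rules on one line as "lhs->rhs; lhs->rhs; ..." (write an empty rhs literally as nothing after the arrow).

aa->a; ba->b; baa->aa; bab->

  | aaaaabb => aaaabb => aaabb => aabb => abb
  | aaa => aa => a
  | bba => bb
  | bbabb => bb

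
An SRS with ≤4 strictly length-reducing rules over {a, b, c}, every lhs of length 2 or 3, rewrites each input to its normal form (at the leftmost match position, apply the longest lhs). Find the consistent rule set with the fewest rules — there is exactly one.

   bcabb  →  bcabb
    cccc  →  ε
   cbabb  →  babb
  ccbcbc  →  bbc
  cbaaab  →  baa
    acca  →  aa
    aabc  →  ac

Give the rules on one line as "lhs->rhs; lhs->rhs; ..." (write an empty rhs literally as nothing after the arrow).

  | bcabb
  | cccc => cc => ε
  | cbabb => babb
  | ccbcbc => bcbc => bbc

aab->a; cb->b; cc->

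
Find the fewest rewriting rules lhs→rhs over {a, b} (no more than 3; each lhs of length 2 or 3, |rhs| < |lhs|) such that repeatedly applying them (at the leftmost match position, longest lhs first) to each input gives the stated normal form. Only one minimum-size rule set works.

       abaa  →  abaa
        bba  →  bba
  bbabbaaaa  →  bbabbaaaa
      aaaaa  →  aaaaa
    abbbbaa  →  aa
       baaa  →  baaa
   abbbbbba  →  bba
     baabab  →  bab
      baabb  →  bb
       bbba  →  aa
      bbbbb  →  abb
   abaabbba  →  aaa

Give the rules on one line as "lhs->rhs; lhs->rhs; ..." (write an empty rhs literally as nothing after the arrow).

  | abaa
  | bba
  | bbabbaaaa
  | aaaaa

aab->; bbb->a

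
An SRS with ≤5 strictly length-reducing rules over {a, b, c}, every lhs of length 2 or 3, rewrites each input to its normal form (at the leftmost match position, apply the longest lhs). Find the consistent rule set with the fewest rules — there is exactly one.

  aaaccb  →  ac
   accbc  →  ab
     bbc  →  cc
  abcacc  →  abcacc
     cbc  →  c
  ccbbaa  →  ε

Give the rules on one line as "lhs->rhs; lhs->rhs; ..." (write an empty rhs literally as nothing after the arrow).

aa->; bb->c; cb->; cbc->bb

  | aaaccb => accb => ac
  | accbc => acbb => ab
  | bbc => cc
  | abcacc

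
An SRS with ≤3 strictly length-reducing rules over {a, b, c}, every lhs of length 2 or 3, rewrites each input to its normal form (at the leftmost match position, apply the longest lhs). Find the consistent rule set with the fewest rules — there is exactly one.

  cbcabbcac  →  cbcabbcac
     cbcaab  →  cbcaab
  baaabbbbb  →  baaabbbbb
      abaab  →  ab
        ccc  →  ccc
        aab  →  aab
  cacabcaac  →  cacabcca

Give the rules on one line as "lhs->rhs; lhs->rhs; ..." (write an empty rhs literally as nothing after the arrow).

  | cbcabbcac
  | cbcaab
  | baaabbbbb
  | abaab => ab

aac->ca; aba->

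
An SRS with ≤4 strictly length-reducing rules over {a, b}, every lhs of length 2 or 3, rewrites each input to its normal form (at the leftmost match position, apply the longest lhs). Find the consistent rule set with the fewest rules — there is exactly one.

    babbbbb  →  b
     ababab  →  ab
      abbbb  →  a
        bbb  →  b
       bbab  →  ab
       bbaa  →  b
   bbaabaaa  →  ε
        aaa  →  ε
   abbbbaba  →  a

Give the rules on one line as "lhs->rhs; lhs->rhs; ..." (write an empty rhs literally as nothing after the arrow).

aa->b; ba->; bb->

  | babbbbb => bbbbb => bbb => b
  | ababab => abab => ab
  | abbbb => abb => a
  | bbb => b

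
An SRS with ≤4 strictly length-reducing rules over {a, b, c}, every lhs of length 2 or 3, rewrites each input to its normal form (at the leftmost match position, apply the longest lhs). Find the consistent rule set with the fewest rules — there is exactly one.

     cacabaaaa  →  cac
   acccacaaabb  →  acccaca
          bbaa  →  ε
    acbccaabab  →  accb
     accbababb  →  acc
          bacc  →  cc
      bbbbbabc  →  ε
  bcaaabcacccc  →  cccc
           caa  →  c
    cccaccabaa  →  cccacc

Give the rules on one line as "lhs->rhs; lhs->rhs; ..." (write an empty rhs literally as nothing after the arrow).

  | cacabaaaa => cacaaaa => cacaa => cac
  | acccacaaabb => acccacabb => acccaca
  | bbaa => aa => ε
  | acbccaabab => accaabab => accbab => accb

aa->; ba->; bb->; bc->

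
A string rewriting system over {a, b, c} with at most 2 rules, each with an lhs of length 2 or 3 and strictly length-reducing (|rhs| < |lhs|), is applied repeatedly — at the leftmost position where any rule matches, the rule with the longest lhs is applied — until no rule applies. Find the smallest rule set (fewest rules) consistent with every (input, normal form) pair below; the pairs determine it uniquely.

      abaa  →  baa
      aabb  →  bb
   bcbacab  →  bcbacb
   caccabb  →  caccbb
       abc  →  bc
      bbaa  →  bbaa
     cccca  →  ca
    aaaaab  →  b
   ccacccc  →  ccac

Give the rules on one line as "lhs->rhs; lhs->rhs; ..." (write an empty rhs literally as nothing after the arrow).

ab->b; ccc->

  | abaa => baa
  | aabb => abb => bb
  | bcbacab => bcbacb
  | caccabb => caccbb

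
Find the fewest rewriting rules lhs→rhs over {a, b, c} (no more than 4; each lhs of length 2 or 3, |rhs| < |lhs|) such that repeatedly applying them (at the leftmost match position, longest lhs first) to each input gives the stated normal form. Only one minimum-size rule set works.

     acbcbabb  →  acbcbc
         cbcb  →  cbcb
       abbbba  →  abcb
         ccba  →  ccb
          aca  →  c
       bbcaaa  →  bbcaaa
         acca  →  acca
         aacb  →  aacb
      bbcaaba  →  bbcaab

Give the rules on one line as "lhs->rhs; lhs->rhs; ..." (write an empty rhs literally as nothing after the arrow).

  | acbcbabb => acbcbbb => acbcbc
  | cbcb
  | abbbba => abcba => abcb
  | ccba => ccb

aca->c; ba->b; bbb->bc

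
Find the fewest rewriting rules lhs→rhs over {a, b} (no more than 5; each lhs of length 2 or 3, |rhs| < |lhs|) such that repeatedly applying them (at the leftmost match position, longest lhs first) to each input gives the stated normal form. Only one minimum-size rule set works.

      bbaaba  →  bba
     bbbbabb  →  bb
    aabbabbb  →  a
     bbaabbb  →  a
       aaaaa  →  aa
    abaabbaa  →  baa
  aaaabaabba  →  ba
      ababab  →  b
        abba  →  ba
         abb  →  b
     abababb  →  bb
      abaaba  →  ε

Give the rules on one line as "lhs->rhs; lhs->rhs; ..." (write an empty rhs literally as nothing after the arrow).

  | bbaaba => bba
  | bbbbabb => ababb => bb
  | aabbabbb => ababbb => bbb => a
  | bbaabbb => bbabb => bbb => a

aaa->; ab->; aba->; bbb->a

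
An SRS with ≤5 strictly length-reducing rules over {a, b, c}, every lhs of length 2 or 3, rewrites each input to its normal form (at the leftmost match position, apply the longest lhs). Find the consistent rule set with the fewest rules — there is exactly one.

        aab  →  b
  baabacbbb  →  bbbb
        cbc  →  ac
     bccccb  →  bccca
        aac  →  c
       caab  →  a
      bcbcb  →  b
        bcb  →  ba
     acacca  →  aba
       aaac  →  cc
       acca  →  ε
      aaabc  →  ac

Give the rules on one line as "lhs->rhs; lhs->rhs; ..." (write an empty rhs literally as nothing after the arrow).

  | aab => b
  | baabacbbb => bbacbbb => bbaabb => bbbb
  | cbc => ac
  | bccccb => bccca

aa->; aaa->c; acc->cb; cb->a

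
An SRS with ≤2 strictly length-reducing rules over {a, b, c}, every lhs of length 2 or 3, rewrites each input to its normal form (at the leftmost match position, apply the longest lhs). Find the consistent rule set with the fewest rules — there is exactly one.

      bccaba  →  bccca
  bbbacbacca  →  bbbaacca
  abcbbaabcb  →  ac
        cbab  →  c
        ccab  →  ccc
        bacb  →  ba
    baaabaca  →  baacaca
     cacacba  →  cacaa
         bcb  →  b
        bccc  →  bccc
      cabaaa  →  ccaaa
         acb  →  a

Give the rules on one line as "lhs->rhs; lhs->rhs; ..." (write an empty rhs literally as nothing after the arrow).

  | bccaba => bccca
  | bbbacbacca => bbbaacca
  | abcbbaabcb => ccbbaabcb => cbaabcb => aabcb => accb => ac
  | cbab => ab => c

ab->c; cb->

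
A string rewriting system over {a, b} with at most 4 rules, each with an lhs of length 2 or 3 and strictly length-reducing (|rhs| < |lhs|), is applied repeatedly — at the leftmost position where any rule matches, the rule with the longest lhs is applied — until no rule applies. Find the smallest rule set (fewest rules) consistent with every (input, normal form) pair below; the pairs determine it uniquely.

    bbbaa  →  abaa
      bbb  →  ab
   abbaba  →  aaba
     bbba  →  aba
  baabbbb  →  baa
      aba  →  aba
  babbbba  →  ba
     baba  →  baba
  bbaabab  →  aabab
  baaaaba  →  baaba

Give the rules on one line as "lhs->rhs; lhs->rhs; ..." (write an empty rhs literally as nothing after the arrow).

aaa->a; bb->a; bba->a

  | bbbaa => abaa
  | bbb => ab
  | abbaba => aaba
  | bbba => aba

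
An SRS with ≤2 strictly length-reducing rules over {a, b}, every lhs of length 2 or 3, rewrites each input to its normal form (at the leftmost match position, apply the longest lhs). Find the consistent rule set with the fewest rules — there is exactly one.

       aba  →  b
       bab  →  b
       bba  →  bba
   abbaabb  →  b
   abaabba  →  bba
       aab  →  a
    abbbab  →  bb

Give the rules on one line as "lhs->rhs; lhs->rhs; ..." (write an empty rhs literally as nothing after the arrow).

ab->; aba->b

  | aba => b
  | bab => b
  | bba
  | abbaabb => baabb => bab => b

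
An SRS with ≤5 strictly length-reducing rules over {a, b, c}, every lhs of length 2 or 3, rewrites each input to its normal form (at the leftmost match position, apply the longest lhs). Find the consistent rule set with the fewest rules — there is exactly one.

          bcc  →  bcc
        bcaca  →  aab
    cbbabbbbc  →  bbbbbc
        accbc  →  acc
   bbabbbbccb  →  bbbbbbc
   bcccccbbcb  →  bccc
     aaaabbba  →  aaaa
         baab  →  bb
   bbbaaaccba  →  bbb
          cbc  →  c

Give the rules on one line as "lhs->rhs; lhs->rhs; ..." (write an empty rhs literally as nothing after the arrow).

abb->c; ba->b; bca->ab; cb->

  | bcc
  | bcaca => abca => aab
  | cbbabbbbc => babbbbc => bbbbbc
  | accbc => acc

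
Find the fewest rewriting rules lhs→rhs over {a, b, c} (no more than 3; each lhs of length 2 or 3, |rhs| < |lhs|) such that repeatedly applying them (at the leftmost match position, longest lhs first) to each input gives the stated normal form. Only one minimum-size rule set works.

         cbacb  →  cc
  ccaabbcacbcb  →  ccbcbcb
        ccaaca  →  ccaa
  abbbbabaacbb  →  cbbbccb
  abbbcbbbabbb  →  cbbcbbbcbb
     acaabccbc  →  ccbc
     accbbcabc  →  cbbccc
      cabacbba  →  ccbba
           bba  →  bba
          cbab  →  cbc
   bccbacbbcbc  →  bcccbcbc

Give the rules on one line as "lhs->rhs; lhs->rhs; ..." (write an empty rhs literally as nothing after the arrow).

  | cbacb => cab => cc
  | ccaabbcacbcb => ccacbcacbcb => ccbcacbcb => ccbcbcb
  | ccaaca => ccaa
  | abbbbabaacbb => cbbbabaacbb => cbbbcaacbb => cbbbcabb => cbbbccb

ab->c; ac->; bac->a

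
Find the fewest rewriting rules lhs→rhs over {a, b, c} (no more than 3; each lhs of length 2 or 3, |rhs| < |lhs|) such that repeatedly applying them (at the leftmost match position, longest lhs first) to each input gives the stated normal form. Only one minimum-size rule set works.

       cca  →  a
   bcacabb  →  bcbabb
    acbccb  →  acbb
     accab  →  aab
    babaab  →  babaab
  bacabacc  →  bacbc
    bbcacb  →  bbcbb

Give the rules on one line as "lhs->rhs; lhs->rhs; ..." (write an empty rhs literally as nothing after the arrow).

cab->c; cac->cb; cc->

  | cca => a
  | bcacabb => bcbabb
  | acbccb => acbb
  | accab => aab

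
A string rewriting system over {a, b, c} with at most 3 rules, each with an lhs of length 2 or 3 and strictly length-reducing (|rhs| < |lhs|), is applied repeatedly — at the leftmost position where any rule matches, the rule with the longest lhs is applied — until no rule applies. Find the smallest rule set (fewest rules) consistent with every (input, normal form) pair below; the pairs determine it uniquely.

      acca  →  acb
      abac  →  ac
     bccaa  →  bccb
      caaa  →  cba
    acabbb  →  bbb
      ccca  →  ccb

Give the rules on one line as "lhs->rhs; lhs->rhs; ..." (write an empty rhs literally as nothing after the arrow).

ab->; ca->b; caa->cb

  | acca => acb
  | abac => ac
  | bccaa => bccb
  | caaa => cba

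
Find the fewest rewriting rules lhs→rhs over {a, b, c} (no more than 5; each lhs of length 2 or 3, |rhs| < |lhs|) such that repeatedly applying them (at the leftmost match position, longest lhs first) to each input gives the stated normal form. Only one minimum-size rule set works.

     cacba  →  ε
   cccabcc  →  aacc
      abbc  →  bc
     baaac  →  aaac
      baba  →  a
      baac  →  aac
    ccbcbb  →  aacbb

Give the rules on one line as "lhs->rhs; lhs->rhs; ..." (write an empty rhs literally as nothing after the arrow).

  | cacba => cba => ca => ε
  | cccabcc => ccbcc => aacc
  | abbc => bc
  | baaac => aaac

ab->; ba->a; ca->; ccb->aa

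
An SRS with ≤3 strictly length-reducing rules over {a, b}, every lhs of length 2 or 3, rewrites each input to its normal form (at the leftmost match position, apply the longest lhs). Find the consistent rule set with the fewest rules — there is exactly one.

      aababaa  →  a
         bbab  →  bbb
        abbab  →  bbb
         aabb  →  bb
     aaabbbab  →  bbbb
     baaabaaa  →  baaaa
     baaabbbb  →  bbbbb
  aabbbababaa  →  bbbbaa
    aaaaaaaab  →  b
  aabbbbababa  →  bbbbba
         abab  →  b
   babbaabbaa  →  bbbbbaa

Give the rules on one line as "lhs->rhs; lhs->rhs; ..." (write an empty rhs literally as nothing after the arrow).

  | aababaa => abaa => a
  | bbab => bbb
  | abbab => bbab => bbb
  | aabb => abb => bb

ab->b; aba->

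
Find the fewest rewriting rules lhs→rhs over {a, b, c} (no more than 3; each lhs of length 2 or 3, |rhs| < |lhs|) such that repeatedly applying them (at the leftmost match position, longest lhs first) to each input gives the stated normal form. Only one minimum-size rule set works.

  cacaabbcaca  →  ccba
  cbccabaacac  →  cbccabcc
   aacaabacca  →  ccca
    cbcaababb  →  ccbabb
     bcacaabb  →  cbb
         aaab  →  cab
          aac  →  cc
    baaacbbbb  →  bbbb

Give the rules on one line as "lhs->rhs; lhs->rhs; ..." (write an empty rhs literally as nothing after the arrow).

aa->c; ac->; bca->a

  | cacaabbcaca => caabbcaca => ccbbcaca => ccbaca => ccba
  | cbccabaacac => cbccabccac => cbccabcc
  | aacaabacca => ccaabacca => cccbacca => cccbca => ccca
  | cbcaababb => caababb => ccbabb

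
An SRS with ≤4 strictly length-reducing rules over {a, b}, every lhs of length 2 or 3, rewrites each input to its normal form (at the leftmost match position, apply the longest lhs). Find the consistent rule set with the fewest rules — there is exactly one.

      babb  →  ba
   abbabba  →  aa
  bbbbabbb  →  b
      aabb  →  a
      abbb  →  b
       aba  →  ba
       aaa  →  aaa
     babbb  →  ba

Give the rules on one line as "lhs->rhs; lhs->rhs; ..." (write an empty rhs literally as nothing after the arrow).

ab->b; bab->ba; bb->a

  | babb => bab => ba
  | abbabba => bbabba => aabba => abba => bba => aa
  | bbbbabbb => abbabbb => bbabbb => aabbb => abbb => bbb => ab => b
  | aabb => abb => bb => a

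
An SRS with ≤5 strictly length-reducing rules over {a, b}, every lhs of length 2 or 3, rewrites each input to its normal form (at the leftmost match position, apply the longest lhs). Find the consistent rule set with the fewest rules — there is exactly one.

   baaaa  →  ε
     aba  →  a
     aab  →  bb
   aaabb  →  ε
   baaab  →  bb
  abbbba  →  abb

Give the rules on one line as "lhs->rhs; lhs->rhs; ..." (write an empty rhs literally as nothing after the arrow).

aa->b; ba->; bab->ba; bba->

  | baaaa => aaa => ba => ε
  | aba => a
  | aab => bb
  | aaabb => babb => bab => ba => ε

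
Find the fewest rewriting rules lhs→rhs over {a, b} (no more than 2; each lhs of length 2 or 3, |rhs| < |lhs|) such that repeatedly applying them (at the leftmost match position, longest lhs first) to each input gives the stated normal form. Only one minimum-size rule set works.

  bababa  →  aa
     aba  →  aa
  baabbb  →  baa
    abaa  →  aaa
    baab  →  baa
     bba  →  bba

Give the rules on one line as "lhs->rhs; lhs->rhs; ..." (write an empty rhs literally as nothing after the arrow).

  | bababa => aba => aa
  | aba => aa
  | baabbb => baabb => baab => baa
  | abaa => aaa

ab->a; bab->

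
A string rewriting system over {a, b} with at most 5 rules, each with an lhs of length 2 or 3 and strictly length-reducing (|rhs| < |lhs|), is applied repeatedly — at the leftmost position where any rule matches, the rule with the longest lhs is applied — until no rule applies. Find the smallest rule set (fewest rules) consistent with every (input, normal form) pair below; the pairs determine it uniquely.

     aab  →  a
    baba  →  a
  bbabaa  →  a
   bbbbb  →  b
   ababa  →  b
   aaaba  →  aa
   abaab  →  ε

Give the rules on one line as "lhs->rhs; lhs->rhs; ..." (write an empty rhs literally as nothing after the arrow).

  | aab => a
  | baba => bba => a
  | bbabaa => abaa => a
  | bbbbb => bbb => b

ab->; aba->; ba->b; bb->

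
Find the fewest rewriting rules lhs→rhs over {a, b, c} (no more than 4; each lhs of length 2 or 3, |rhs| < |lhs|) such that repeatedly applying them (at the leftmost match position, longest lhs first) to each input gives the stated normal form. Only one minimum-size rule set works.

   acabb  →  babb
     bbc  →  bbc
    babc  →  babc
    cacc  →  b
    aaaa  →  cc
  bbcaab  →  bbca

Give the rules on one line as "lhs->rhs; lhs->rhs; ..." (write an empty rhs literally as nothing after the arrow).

aa->c; ac->b; cb->a

  | acabb => babb
  | bbc
  | babc
  | cacc => cbc => ac => b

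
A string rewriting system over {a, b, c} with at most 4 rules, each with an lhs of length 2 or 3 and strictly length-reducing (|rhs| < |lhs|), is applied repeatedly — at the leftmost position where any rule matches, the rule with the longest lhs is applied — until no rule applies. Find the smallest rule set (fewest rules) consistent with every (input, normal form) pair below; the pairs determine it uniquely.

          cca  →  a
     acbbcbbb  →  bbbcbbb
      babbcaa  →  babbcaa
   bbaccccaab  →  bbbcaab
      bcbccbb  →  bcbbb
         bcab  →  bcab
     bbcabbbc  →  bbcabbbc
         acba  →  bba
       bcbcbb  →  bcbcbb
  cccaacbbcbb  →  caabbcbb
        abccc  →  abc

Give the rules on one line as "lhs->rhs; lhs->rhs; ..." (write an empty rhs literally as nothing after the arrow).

aac->aa; ac->b; cc->

  | cca => a
  | acbbcbbb => bbbcbbb
  | babbcaa
  | bbaccccaab => bbbcccaab => bbbcaab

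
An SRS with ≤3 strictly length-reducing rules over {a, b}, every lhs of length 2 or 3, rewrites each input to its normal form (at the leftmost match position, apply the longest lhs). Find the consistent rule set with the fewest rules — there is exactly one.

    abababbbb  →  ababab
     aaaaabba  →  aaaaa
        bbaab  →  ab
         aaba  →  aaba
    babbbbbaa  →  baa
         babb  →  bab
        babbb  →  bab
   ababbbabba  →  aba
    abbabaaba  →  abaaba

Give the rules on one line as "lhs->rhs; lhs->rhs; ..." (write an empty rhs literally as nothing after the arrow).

bb->b; bba->

  | abababbbb => abababbb => abababb => ababab
  | aaaaabba => aaaaa
  | bbaab => ab
  | aaba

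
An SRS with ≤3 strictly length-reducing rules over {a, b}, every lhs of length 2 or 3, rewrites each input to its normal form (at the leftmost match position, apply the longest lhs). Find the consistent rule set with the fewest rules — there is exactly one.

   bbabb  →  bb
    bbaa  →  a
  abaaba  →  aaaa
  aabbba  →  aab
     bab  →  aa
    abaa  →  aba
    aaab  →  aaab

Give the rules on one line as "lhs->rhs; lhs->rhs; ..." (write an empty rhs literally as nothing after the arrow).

  | bbabb => bb
  | bbaa => a
  | abaaba => ababa => aaaa
  | aabbba => aab

baa->ba; bab->aa; bba->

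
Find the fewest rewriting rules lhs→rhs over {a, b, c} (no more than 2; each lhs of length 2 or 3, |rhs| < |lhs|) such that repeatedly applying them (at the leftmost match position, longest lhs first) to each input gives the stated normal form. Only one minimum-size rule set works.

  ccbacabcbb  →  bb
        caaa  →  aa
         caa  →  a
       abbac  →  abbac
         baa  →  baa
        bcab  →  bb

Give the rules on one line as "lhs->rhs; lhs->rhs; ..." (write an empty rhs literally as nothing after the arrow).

ca->; cb->

  | ccbacabcbb => cacabcbb => cabcbb => bcbb => bb
  | caaa => aa
  | caa => a
  | abbac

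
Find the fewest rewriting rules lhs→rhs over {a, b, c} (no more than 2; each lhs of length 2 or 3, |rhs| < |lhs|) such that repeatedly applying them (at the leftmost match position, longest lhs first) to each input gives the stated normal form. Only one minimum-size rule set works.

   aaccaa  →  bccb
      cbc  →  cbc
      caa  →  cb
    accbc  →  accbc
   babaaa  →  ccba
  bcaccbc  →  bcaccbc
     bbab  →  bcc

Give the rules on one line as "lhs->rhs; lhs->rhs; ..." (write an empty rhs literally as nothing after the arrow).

  | aaccaa => bccaa => bccb
  | cbc
  | caa => cb
  | accbc

aa->b; bab->cc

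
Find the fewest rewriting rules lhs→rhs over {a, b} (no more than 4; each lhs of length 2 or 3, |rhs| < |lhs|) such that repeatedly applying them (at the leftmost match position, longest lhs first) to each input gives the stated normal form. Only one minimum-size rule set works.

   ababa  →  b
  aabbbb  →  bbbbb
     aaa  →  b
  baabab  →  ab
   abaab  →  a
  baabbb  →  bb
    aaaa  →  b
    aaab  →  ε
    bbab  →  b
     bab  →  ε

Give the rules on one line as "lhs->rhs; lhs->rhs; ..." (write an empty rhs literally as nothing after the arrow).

aa->b; ba->b; bab->

  | ababa => aa => b
  | aabbbb => bbbbb
  | aaa => ba => b
  | baabab => babab => ab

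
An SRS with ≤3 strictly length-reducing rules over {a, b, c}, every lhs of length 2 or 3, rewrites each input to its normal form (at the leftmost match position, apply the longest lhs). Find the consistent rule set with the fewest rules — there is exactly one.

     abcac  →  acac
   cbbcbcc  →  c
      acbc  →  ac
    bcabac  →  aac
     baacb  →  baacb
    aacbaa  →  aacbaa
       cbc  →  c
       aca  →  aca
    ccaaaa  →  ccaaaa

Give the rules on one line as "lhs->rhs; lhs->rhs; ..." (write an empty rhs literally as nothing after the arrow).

  | abcac => acac
  | cbbcbcc => cbbcc => cbc => c
  | acbc => ac
  | bcabac => abac => aac

ab->a; bc->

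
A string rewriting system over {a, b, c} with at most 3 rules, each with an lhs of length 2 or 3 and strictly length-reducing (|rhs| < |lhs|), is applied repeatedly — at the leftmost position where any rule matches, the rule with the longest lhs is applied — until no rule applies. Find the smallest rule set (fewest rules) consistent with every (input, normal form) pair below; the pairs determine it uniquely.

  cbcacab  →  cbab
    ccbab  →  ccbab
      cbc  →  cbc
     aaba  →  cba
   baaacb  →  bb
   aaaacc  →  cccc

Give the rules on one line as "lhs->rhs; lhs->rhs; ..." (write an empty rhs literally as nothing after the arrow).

  | cbcacab => cbab
  | ccbab
  | cbc
  | aaba => cba

aa->c; cac->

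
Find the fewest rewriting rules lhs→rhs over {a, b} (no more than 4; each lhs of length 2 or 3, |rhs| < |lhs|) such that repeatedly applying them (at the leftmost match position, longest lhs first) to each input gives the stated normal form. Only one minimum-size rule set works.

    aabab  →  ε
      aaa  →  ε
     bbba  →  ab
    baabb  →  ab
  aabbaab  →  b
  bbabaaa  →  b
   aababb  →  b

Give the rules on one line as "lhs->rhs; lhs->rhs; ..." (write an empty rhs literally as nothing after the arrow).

  | aabab => aabb => aaa => ε
  | aaa => ε
  | bbba => aba => ab
  | baabb => babb => bbb => ab

aaa->; ba->b; bb->a; bba->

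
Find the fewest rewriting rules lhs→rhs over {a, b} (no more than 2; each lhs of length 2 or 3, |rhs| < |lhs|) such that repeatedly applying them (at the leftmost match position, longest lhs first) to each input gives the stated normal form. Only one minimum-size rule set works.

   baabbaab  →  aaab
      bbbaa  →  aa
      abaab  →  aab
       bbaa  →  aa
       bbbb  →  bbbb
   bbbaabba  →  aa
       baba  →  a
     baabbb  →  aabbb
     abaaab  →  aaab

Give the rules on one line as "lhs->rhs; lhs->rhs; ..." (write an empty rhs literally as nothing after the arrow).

aba->a; ba->a

  | baabbaab => aabbaab => aabaab => aaab
  | bbbaa => bbaa => baa => aa
  | abaab => aab
  | bbaa => baa => aa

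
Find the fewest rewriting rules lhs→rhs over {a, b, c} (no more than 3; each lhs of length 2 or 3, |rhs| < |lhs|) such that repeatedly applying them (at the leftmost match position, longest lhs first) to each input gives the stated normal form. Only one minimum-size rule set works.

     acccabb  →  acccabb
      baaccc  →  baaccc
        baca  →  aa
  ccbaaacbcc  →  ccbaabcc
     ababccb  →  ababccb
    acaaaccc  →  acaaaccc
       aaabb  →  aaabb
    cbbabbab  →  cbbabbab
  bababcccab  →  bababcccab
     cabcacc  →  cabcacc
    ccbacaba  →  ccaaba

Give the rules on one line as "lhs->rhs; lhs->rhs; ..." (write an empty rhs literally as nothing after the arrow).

acb->b; bac->a

  | acccabb
  | baaccc
  | baca => aa
  | ccbaaacbcc => ccbaabcc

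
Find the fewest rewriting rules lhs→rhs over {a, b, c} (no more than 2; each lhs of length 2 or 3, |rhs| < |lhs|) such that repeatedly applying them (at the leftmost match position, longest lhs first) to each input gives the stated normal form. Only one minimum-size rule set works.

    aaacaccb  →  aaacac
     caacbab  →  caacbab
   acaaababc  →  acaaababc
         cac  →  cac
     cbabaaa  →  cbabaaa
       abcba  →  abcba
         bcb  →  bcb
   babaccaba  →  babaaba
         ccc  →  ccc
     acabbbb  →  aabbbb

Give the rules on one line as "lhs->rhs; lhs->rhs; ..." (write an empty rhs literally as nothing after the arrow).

  | aaacaccb => aaacac
  | caacbab
  | acaaababc
  | cac

cab->ab; ccb->c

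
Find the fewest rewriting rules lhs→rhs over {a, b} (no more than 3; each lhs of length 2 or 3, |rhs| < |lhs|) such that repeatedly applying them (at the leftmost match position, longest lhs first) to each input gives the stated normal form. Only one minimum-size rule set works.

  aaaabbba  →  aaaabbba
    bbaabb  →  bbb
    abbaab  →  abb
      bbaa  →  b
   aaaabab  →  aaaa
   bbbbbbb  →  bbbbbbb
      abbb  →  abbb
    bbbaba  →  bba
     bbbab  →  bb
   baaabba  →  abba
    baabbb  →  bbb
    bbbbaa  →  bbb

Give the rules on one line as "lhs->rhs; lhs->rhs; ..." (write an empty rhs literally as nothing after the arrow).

  | aaaabbba
  | bbaabb => bbb
  | abbaab => abb
  | bbaa => b

baa->; bab->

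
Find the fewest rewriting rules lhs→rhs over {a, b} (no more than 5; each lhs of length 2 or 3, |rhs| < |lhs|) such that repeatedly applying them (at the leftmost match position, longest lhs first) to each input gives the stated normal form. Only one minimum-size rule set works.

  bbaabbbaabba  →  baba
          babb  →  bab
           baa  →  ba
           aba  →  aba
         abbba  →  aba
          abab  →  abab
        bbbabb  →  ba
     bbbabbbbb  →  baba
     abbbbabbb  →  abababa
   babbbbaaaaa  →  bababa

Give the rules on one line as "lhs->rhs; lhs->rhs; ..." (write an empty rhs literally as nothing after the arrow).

aa->a; aab->b; bb->b; bbb->ba

  | bbaabbbaabba => baabbbaabba => bbbbaabba => babaabba => babbba => babaa => baba
  | babb => bab
  | baa => ba
  | aba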